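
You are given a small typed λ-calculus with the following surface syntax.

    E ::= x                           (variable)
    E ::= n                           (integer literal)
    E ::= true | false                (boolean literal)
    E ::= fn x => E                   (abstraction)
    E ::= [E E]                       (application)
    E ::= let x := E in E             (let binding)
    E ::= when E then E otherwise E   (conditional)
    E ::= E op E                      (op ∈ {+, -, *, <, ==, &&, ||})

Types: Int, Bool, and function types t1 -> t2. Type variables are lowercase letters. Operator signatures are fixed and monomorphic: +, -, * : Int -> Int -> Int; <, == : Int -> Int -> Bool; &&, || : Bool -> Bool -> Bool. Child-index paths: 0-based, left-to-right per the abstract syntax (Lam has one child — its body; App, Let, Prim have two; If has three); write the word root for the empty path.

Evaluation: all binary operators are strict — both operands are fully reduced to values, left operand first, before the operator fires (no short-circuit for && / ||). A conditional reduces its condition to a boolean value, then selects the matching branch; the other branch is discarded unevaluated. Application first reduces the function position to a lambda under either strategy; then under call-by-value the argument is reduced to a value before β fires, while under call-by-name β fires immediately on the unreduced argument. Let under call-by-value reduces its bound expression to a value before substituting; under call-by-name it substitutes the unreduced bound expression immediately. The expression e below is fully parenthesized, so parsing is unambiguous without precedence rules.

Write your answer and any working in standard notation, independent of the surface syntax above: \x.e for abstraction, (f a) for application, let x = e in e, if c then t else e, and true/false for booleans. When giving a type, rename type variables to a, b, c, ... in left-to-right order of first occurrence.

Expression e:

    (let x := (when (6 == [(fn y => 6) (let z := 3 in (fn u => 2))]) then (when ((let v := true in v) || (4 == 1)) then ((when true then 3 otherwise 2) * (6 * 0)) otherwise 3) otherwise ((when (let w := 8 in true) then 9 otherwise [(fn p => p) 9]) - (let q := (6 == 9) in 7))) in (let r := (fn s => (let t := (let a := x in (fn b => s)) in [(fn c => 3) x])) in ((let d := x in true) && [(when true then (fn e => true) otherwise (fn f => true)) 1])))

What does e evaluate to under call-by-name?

Trace:
step 0: (let x = (if (6 == ((\y.6) (let z = 3 in (\u.2)))) then (if ((let v = true in v) || (4 == 1)) then ((if true then 3 else 2) * (6 * 0)) else 3) else ((if (let w = 8 in true) then 9 else ((\p.p) 9)) - (let q = (6 == 9) in 7))) in (let r = (\s.(let t = (let a = x in (\b.s)) in ((\c.3) x))) in ((let d = x in true) && ((if true then (\e.true) else (\f.true)) 1))))
step 1: [let@root] (let r = (\s.(let t = (let a = (if (6 == ((\y.6) (let z = 3 in (\u.2)))) then (if ((let v = true in v) || (4 == 1)) then ((if true then 3 else 2) * (6 * 0)) else 3) else ((if (let w = 8 in true) then 9 else ((\p.p) 9)) - (let q = (6 == 9) in 7))) in (\b.s)) in ((\c.3) (if (6 == ((\y.6) (let z = 3 in (\u.2)))) then (if ((let v = true in v) || (4 == 1)) then ((if true then 3 else 2) * (6 * 0)) else 3) else ((if (let w = 8 in true) then 9 else ((\p.p) 9)) - (let q = (6 == 9) in 7)))))) in ((let d = (if (6 == ((\y.6) (let z = 3 in (\u.2)))) then (if ((let v = true in v) || (4 == 1)) then ((if true then 3 else 2) * (6 * 0)) else 3) else ((if (let w = 8 in true) then 9 else ((\p.p) 9)) - (let q = (6 == 9) in 7))) in true) && ((if true then (\e.true) else (\f.true)) 1)))
step 2: [let@root] ((let d = (if (6 == ((\y.6) (let z = 3 in (\u.2)))) then (if ((let v = true in v) || (4 == 1)) then ((if true then 3 else 2) * (6 * 0)) else 3) else ((if (let w = 8 in true) then 9 else ((\p.p) 9)) - (let q = (6 == 9) in 7))) in true) && ((if true then (\e.true) else (\f.true)) 1))
step 3: [let@0] (true && ((if true then (\e.true) else (\f.true)) 1))
step 4: [if@1.0] (true && ((\e.true) 1))
step 5: [beta@1] (true && true)
step 6: [delta@root] true

Answer: true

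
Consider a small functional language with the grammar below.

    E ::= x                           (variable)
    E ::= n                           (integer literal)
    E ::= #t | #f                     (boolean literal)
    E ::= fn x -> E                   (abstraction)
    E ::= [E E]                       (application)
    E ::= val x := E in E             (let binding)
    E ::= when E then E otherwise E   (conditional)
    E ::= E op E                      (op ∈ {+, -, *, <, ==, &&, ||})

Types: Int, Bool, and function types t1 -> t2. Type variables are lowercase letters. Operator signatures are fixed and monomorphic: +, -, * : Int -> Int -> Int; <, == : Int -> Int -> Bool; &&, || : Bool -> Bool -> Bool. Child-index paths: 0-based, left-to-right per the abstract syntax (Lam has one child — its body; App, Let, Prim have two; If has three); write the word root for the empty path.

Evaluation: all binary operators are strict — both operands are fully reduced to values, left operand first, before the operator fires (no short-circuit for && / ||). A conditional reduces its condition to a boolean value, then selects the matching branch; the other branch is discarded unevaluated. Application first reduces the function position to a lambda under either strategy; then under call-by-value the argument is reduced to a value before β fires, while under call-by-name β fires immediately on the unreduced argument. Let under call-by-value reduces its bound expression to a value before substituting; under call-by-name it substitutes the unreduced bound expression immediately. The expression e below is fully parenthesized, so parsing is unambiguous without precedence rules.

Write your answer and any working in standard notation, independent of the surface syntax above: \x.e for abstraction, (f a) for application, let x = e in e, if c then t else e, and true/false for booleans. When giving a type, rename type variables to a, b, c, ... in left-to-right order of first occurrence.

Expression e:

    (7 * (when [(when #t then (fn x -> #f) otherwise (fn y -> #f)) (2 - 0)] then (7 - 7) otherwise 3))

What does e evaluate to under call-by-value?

Answer: 21

Working:
step 0: (7 * (if ((if true then (\x.false) else (\y.false)) (2 - 0)) then (7 - 7) else 3))
step 1: [if@1.0.0] (7 * (if ((\x.false) (2 - 0)) then (7 - 7) else 3))
step 2: [delta@1.0.1] (7 * (if ((\x.false) 2) then (7 - 7) else 3))
step 3: [beta@1.0] (7 * (if false then (7 - 7) else 3))
step 4: [if@1] (7 * 3)
step 5: [delta@root] 21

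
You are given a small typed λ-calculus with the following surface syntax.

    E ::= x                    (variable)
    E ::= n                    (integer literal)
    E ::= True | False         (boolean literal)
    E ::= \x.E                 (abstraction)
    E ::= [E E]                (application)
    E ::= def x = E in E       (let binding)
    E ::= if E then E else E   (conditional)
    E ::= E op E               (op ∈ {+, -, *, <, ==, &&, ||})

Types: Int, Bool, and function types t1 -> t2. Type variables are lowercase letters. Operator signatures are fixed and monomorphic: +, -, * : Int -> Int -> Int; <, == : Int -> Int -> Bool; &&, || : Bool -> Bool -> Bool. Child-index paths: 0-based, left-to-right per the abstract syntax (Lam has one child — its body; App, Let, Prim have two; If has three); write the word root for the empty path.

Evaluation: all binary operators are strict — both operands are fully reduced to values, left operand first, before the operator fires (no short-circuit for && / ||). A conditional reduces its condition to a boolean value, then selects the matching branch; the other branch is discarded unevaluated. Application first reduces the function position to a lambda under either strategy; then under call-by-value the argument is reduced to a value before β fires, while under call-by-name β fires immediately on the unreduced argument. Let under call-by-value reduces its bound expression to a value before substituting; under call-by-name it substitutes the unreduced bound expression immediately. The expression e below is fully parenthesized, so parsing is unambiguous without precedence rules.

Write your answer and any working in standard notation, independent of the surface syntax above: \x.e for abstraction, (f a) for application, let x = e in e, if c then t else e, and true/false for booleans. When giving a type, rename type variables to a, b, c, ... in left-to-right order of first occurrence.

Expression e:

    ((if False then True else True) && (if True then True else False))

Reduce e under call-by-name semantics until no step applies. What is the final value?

Working:
step 0: ((if false then true else true) && (if true then true else false))
step 1: [if@0] (true && (if true then true else false))
step 2: [if@1] (true && true)
step 3: [delta@root] true

Answer: true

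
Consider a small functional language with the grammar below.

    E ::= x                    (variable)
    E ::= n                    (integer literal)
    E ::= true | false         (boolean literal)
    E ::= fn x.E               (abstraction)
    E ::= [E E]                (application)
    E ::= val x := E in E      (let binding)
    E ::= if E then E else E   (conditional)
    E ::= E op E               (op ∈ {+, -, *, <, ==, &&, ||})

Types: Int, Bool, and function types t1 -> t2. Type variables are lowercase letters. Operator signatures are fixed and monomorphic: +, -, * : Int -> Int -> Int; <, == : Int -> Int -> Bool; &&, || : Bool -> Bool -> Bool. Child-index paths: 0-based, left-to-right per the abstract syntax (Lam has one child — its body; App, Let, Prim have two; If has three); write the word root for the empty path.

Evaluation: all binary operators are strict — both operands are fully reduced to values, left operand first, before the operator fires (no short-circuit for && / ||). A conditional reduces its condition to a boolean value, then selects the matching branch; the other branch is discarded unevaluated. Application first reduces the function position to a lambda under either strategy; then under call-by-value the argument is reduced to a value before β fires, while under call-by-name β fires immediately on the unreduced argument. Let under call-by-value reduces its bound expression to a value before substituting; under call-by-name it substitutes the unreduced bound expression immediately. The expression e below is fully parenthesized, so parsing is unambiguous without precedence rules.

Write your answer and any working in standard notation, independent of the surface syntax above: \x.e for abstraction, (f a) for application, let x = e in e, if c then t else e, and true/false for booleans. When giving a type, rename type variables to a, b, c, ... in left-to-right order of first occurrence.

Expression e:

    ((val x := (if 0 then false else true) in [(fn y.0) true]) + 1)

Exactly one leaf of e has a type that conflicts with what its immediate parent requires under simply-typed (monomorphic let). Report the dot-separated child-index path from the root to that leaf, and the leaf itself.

Derivation:
  unify Int ~ Bool
  FAIL: mismatch Int ~ Bool

Answer: 0.0.0 : 0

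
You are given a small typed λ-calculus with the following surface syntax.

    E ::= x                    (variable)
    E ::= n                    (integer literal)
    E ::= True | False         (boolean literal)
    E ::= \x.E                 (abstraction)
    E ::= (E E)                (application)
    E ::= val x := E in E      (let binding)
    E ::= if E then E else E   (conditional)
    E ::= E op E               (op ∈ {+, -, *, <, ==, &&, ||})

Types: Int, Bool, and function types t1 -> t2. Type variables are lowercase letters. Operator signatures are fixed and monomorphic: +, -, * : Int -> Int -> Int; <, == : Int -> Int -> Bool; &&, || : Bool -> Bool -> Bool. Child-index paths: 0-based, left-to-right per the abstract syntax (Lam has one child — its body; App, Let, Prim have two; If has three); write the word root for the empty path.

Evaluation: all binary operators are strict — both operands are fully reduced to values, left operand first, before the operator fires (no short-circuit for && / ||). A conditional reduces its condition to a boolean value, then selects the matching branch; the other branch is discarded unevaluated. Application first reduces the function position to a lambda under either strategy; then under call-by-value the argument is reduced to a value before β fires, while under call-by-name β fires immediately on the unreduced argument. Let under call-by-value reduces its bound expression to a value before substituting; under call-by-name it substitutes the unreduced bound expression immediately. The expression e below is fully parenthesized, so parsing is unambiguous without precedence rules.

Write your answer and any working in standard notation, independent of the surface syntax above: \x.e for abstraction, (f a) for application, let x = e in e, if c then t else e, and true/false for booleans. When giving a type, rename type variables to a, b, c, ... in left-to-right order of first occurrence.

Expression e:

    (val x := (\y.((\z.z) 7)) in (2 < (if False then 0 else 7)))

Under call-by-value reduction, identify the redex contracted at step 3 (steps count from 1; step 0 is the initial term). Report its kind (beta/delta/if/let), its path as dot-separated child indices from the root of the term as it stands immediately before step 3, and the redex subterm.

Answer: delta at root : (2 < 7)

Working:
step 0: (let x = (\y.((\z.z) 7)) in (2 < (if false then 0 else 7)))
step 1: [let@root] (2 < (if false then 0 else 7))
step 2: [if@1] (2 < 7)
step 3: [delta@root] true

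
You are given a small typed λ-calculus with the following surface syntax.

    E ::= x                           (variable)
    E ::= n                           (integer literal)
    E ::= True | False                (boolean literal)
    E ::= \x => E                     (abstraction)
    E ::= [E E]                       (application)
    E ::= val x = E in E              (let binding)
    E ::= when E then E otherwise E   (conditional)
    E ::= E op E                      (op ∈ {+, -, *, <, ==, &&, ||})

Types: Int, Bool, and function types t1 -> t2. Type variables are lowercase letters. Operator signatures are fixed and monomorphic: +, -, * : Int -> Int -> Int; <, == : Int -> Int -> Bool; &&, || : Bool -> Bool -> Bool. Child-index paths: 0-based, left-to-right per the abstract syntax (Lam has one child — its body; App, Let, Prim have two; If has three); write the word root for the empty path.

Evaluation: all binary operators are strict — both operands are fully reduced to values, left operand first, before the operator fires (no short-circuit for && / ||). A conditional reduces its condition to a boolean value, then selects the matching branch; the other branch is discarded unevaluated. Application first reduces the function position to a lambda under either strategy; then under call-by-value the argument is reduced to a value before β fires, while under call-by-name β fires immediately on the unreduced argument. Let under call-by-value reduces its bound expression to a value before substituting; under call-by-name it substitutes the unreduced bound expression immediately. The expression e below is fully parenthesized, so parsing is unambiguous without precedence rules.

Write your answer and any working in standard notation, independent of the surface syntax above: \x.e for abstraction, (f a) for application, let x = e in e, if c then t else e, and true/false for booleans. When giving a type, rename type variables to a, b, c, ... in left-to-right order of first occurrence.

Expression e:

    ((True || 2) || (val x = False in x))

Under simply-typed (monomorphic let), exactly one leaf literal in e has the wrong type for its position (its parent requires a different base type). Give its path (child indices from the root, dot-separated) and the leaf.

Trace:
  unify Bool ~ Bool
  unify Int ~ Bool
  FAIL: mismatch Int ~ Bool

Answer: 0.1 : 2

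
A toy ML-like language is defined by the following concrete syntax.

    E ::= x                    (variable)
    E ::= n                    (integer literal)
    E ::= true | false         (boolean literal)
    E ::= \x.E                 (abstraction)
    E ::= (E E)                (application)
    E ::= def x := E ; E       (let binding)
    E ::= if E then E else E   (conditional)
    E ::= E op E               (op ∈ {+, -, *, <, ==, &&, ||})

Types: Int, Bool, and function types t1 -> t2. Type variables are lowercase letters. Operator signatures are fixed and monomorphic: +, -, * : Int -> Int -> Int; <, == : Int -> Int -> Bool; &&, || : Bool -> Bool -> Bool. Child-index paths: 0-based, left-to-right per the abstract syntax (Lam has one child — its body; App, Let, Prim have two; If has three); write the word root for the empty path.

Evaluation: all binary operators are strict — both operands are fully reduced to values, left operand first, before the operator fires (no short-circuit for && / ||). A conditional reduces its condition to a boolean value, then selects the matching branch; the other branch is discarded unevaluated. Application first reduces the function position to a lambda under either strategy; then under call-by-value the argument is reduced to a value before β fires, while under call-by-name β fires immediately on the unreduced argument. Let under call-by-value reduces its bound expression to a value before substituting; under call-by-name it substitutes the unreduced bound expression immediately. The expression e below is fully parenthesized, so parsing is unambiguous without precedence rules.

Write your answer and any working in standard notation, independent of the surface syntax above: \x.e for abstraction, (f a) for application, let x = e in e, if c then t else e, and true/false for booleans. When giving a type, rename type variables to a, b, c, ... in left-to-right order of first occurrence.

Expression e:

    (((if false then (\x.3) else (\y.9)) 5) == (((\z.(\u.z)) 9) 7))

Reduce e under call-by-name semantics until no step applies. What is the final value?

Answer: true

Trace:
step 0: (((if false then (\x.3) else (\y.9)) 5) == (((\z.(\u.z)) 9) 7))
step 1: [if@0.0] (((\y.9) 5) == (((\z.(\u.z)) 9) 7))
step 2: [beta@0] (9 == (((\z.(\u.z)) 9) 7))
step 3: [beta@1.0] (9 == ((\u.9) 7))
step 4: [beta@1] (9 == 9)
step 5: [delta@root] true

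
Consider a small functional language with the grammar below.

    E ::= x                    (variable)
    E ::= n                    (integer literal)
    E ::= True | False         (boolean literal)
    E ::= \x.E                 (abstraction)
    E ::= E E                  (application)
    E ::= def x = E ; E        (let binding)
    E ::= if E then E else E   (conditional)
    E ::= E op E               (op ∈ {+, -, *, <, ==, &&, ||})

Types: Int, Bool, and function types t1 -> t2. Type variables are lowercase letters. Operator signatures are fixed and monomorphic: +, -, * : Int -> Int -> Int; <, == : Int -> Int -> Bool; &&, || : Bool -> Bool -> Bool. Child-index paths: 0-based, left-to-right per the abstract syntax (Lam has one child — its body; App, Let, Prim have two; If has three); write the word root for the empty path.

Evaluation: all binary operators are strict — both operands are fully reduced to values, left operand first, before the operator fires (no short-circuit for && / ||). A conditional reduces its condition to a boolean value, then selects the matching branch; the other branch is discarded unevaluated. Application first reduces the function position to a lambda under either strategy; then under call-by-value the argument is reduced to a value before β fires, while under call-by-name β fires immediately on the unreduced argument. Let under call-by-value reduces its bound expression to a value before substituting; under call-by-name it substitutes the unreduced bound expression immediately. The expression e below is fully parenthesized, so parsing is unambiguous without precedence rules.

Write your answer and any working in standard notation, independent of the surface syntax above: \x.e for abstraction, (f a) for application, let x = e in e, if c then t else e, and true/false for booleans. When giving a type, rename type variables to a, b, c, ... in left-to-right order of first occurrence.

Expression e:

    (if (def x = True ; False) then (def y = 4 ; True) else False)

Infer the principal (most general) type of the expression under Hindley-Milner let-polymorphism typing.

Trace:
let x : Bool
  unify Bool ~ Bool
let y : Int
  unify Bool ~ Bool

Answer: Bool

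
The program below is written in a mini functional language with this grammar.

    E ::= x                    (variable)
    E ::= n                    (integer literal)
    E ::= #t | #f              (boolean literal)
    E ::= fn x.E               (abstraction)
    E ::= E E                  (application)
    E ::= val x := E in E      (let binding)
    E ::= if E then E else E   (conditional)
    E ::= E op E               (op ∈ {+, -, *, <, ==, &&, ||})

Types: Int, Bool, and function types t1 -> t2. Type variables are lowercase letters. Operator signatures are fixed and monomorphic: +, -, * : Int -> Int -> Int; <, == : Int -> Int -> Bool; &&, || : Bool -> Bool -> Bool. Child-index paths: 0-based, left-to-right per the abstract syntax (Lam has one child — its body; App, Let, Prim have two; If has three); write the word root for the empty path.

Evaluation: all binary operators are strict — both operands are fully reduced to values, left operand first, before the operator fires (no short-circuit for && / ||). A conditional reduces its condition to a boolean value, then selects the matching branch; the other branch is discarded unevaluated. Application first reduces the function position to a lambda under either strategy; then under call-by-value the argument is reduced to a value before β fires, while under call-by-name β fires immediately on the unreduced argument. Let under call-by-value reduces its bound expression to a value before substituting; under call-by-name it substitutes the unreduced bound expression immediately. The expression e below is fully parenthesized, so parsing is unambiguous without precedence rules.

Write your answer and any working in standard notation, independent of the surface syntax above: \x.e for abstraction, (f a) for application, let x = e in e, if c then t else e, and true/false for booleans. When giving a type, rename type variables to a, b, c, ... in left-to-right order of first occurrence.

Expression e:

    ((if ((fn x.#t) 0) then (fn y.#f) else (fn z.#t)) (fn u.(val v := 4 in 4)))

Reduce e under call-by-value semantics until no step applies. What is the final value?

Working:
step 0: ((if ((\x.true) 0) then (\y.false) else (\z.true)) (\u.(let v = 4 in 4)))
step 1: [beta@0.0] ((if true then (\y.false) else (\z.true)) (\u.(let v = 4 in 4)))
step 2: [if@0] ((\y.false) (\u.(let v = 4 in 4)))
step 3: [beta@root] false

Answer: false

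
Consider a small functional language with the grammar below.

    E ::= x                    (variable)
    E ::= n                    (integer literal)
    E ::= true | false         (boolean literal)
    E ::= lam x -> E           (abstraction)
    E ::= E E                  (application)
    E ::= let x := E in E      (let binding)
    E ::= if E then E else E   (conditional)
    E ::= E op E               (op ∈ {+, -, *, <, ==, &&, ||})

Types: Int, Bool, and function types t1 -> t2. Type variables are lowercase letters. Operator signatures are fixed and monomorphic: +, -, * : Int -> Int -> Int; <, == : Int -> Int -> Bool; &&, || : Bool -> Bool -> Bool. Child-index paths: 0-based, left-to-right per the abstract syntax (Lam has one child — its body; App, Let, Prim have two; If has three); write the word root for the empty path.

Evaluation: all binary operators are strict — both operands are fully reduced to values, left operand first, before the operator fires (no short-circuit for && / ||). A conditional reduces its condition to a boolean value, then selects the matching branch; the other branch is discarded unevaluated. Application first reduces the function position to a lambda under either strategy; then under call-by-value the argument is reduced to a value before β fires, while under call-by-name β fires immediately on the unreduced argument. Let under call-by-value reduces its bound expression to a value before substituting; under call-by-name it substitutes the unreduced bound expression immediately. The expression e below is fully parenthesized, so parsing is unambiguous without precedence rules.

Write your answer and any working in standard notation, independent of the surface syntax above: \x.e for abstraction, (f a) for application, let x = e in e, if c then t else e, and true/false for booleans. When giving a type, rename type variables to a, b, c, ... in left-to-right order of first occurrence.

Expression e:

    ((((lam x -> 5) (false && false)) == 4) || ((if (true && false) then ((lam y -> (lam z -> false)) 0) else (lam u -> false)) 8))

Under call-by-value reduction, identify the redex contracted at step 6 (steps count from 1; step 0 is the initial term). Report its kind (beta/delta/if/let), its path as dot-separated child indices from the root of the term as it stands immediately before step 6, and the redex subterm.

Derivation:
step 0: ((((\x.5) (false && false)) == 4) || ((if (true && false) then ((\y.(\z.false)) 0) else (\u.false)) 8))
step 1: [delta@0.0.1] ((((\x.5) false) == 4) || ((if (true && false) then ((\y.(\z.false)) 0) else (\u.false)) 8))
step 2: [beta@0.0] ((5 == 4) || ((if (true && false) then ((\y.(\z.false)) 0) else (\u.false)) 8))
step 3: [delta@0] (false || ((if (true && false) then ((\y.(\z.false)) 0) else (\u.false)) 8))
step 4: [delta@1.0.0] (false || ((if false then ((\y.(\z.false)) 0) else (\u.false)) 8))
step 5: [if@1.0] (false || ((\u.false) 8))
step 6: [beta@1] (false || false)

Answer: beta at 1 : ((\u.false) 8)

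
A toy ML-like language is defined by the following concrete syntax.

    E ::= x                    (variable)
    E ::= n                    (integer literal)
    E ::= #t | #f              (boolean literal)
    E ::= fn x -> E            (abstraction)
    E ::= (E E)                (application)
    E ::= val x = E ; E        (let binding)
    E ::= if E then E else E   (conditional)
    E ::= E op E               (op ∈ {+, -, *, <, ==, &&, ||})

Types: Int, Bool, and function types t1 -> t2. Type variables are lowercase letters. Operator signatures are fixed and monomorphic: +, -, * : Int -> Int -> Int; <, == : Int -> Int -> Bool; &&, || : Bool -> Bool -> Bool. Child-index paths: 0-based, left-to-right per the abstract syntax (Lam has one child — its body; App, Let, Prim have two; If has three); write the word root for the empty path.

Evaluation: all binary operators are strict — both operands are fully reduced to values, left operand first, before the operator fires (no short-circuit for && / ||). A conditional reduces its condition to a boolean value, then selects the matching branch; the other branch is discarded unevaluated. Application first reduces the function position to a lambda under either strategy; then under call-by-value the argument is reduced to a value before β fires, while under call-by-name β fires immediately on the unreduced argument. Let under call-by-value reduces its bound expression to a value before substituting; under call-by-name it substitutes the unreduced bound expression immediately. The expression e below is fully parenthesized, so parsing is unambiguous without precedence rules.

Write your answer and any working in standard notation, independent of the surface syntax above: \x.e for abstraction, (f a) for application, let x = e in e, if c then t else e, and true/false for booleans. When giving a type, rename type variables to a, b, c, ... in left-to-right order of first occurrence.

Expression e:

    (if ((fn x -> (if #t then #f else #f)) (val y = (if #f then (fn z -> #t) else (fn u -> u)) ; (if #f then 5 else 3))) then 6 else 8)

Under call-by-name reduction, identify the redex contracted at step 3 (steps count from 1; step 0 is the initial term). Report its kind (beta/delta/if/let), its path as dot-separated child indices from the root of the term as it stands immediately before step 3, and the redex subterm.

Working:
step 0: (if ((\x.(if true then false else false)) (let y = (if false then (\z.true) else (\u.u)) in (if false then 5 else 3))) then 6 else 8)
step 1: [beta@0] (if (if true then false else false) then 6 else 8)
step 2: [if@0] (if false then 6 else 8)
step 3: [if@root] 8

Answer: if at root : (if false then 6 else 8)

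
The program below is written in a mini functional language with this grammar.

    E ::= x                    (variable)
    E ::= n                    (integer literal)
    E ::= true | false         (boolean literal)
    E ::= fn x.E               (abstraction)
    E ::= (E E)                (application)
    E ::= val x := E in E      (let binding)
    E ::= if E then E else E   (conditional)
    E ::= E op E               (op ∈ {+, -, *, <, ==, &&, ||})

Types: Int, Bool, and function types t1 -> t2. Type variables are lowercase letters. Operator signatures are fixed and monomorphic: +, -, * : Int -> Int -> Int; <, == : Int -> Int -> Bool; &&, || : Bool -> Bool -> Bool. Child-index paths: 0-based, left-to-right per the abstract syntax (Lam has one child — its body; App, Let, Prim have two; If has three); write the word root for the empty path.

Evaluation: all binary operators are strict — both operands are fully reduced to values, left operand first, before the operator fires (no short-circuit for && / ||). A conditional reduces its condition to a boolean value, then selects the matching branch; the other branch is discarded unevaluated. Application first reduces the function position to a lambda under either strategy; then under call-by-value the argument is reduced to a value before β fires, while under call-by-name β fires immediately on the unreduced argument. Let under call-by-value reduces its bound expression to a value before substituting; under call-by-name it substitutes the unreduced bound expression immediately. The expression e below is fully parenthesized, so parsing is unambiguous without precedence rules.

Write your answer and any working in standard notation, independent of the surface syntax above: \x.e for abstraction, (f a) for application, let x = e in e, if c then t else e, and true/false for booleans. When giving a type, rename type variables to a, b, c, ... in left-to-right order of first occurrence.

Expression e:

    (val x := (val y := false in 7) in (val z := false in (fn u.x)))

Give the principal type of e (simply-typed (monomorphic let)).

Answer: a -> Int

Derivation:
let y : Bool
let x : Int
let z : Bool
x : Int
\u._ : a -> Int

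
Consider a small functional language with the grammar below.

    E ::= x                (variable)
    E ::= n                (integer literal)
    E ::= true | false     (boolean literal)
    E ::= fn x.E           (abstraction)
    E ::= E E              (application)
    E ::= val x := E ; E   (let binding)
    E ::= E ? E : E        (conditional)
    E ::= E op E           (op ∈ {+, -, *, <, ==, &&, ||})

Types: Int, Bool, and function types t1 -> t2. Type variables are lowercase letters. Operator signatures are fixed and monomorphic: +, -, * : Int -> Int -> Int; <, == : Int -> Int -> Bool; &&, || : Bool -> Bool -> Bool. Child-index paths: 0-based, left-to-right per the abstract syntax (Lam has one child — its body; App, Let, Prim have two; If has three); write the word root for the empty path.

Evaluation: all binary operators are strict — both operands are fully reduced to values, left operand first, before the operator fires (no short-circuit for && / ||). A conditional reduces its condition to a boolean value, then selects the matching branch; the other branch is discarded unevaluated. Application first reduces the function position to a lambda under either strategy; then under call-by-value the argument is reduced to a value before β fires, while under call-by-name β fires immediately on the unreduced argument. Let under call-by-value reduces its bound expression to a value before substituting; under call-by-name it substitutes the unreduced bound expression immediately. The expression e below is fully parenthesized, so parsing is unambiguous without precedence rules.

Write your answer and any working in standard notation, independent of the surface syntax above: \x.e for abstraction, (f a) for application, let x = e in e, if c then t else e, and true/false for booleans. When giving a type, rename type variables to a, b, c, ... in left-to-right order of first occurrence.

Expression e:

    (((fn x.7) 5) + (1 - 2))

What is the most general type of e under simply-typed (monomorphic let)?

Trace:
\x._ : a -> Int
  unify a -> Int ~ Int -> b
  unify a ~ Int
  unify Int ~ b
_ _ : Int
  unify Int ~ Int
  unify Int ~ Int
  unify Int ~ Int
  unify Int ~ Int

Answer: Int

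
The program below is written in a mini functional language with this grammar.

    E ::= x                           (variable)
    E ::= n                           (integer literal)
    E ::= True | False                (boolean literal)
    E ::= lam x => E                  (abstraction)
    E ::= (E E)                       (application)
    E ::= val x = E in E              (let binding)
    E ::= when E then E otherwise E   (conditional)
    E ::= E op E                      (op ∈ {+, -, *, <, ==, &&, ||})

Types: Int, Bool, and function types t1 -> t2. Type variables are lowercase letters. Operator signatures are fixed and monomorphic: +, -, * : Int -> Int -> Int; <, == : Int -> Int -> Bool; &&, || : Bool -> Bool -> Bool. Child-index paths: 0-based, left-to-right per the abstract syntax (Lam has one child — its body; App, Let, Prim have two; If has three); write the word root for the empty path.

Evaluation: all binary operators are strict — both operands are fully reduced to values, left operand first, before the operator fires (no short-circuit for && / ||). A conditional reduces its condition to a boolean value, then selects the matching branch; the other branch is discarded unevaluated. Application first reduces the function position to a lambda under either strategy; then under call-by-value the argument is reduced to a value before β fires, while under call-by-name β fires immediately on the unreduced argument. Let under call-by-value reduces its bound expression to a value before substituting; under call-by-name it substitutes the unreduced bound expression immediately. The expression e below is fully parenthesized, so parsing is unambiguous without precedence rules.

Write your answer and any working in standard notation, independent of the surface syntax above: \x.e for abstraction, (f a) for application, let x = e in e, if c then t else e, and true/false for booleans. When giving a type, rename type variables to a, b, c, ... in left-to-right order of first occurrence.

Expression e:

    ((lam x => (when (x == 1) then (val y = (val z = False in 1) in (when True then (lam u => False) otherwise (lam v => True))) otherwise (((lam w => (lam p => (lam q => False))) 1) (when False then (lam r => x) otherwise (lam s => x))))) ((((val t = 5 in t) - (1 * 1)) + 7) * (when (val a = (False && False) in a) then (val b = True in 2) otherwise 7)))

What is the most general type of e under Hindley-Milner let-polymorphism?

Trace:
x : a
  unify a ~ Int
  unify Int ~ Int
  unify Bool ~ Bool
let z : Bool
let y : Int
  unify Bool ~ Bool
\u._ : b -> Bool
\v._ : c -> Bool
  unify b -> Bool ~ c -> Bool
  unify b ~ c
  unify Bool ~ Bool
\q._ : f -> Bool
\p._ : e -> f -> Bool
\w._ : d -> e -> f -> Bool
  unify d -> e -> f -> Bool ~ Int -> g
  unify d ~ Int
  unify e -> f -> Bool ~ g
_ _ : e -> f -> Bool
  unify Bool ~ Bool
x : Int
\r._ : h -> Int
x : Int
\s._ : i -> Int
  unify h -> Int ~ i -> Int
  unify h ~ i
  unify Int ~ Int
  unify e -> f -> Bool ~ (i -> Int) -> j
  unify e ~ i -> Int
  unify f -> Bool ~ j
_ _ : f -> Bool
  unify c -> Bool ~ f -> Bool
  unify c ~ f
  unify Bool ~ Bool
\x._ : Int -> f -> Bool
let t : Int
t : Int
  unify Int ~ Int
  unify Int ~ Int
  unify Int ~ Int
  unify Int ~ Int
  unify Int ~ Int
  unify Int ~ Int
  unify Int ~ Int
  unify Bool ~ Bool
  unify Bool ~ Bool
let a : Bool
a : Bool
  unify Bool ~ Bool
let b : Bool
  unify Int ~ Int
  unify Int ~ Int
  unify Int -> f -> Bool ~ Int -> k
  unify Int ~ Int
  unify f -> Bool ~ k
_ _ : f -> Bool

Answer: a -> Bool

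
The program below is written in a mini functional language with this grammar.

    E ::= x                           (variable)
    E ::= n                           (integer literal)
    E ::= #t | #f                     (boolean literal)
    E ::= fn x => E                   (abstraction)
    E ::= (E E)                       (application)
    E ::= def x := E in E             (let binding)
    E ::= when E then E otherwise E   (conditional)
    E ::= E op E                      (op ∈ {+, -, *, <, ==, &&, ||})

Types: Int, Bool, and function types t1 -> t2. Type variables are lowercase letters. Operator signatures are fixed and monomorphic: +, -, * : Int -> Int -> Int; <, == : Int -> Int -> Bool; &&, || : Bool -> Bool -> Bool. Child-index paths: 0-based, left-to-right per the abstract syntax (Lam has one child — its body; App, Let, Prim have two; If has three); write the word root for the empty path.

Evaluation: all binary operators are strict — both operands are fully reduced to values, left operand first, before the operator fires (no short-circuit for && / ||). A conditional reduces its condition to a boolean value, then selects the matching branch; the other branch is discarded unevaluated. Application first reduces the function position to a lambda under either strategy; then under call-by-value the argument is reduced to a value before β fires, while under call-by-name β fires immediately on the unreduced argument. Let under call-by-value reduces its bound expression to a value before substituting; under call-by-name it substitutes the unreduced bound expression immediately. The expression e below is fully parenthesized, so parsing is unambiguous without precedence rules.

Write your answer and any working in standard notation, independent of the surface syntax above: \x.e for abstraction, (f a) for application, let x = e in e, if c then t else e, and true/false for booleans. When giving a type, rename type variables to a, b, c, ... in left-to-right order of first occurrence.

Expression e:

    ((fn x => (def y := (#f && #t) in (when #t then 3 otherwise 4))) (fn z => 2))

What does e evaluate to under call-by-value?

Answer: 3

Trace:
step 0: ((\x.(let y = (false && true) in (if true then 3 else 4))) (\z.2))
step 1: [beta@root] (let y = (false && true) in (if true then 3 else 4))
step 2: [delta@0] (let y = false in (if true then 3 else 4))
step 3: [let@root] (if true then 3 else 4)
step 4: [if@root] 3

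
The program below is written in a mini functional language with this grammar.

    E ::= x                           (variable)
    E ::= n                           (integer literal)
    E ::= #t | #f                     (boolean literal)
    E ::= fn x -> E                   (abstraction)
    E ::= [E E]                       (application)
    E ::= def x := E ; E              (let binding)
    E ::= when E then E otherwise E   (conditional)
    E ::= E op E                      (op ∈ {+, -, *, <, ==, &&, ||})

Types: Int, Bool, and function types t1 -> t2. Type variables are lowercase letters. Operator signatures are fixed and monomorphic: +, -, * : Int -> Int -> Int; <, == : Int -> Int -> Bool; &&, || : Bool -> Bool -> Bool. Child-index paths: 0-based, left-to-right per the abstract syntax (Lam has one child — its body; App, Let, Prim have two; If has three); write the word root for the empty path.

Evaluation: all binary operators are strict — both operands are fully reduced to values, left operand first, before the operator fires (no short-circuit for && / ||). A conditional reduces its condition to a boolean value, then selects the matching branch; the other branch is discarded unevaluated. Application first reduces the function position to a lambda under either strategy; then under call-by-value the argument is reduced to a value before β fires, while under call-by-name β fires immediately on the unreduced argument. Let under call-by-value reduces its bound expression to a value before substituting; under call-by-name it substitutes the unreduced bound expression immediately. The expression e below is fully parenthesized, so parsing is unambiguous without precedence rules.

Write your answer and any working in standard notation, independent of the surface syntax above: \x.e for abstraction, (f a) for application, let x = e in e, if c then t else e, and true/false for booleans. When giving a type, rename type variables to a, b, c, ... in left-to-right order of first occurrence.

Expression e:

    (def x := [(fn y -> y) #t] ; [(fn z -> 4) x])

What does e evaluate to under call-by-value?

Answer: 4

Trace:
step 0: (let x = ((\y.y) true) in ((\z.4) x))
step 1: [beta@0] (let x = true in ((\z.4) x))
step 2: [let@root] ((\z.4) true)
step 3: [beta@root] 4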